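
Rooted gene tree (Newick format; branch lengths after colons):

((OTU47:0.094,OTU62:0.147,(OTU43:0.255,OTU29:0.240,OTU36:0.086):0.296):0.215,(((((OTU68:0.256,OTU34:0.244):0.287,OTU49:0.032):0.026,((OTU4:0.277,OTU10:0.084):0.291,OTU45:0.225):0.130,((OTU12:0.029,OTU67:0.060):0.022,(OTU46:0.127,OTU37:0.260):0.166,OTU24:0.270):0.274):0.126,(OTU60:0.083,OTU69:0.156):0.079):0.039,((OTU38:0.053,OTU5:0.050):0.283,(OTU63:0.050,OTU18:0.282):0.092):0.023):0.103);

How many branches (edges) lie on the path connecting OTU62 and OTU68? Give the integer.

The MRCA of OTU62 and OTU68 is the root of the tree.
From OTU62 up to that node: 2 branches. From OTU68 up to the same node: 6 branches. Total: 2 + 6 = 8.

8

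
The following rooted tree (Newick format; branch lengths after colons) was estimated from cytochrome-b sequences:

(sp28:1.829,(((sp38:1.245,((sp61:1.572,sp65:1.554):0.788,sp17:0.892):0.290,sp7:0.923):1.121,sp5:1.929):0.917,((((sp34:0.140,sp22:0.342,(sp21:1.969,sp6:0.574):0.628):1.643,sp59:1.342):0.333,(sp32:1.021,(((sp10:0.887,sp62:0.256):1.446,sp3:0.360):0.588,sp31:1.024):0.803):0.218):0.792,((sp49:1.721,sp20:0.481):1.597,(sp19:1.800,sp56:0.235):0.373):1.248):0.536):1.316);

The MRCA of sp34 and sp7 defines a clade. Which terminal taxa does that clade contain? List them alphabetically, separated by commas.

Tracing sp34: it sits inside (sp34,sp22,(sp21,sp6)).
Tracing sp7: it sits inside (sp38,((sp61,sp65),sp17),sp7).
The smallest clade enclosing both is (((sp38,((sp61,sp65),sp17),sp7),sp5),((((sp34,sp22,(sp21,sp6)),sp59),(sp32,(((sp10,sp62),sp3),sp31))),((sp49,sp20),(sp19,sp56)))); the answer is its 20 terminal taxa in alphabetical order.

sp10, sp17, sp19, sp20, sp21, sp22, sp3, sp31, sp32, sp34, sp38, sp49, sp5, sp56, sp59, sp6, sp61, sp62, sp65, sp7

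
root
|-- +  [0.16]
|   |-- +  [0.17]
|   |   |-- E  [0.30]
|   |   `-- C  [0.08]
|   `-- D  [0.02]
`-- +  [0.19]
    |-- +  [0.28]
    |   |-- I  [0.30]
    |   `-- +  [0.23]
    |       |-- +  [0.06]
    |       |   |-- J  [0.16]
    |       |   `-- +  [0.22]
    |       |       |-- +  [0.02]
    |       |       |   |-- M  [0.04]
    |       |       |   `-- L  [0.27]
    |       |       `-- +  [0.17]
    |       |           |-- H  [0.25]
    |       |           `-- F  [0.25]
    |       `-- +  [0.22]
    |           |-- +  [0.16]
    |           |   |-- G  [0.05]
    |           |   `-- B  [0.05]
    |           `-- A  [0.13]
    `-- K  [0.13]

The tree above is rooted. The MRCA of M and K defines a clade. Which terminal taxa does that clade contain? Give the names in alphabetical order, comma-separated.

A, B, F, G, H, I, J, K, L, M

Tracing M: it sits inside (M,L).
Tracing K: it sits inside ((I,((J,((M,L),(H,F))),((G,B),A))),K).
The smallest clade enclosing both is ((I,((J,((M,L),(H,F))),((G,B),A))),K); the answer is its 10 terminal taxa in alphabetical order.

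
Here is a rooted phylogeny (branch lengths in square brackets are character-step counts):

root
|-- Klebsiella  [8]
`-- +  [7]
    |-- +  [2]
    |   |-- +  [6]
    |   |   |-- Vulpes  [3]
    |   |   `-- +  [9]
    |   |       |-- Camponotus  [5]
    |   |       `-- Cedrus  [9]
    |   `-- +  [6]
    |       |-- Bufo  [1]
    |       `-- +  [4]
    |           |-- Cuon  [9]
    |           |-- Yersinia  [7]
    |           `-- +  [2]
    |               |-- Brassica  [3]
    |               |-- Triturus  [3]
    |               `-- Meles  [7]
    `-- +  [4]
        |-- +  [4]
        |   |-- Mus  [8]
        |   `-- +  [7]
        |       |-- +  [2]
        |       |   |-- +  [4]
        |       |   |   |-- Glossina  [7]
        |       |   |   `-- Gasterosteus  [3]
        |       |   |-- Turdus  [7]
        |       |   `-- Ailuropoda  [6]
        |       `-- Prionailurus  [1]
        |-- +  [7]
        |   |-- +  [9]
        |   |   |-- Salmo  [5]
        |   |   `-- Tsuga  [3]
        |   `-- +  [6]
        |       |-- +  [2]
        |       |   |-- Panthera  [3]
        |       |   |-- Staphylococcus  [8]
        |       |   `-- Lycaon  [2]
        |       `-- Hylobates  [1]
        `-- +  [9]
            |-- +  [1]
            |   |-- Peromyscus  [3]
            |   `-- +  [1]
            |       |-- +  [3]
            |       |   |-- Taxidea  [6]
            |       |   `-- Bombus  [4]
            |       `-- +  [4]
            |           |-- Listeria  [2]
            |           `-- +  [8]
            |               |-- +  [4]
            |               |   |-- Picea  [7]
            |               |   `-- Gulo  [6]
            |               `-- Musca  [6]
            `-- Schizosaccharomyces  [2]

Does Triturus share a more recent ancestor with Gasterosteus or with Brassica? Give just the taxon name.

The MRCA of Triturus and Brassica subtends (Brassica,Triturus,Meles) (3 taxa).
The MRCA of Triturus and Gasterosteus subtends (((Vulpes,(Camponotus,Cedrus)),(Bufo,(Cuon,Yersinia,(Brassica,Triturus,Meles)))),((Mus,(((Glossina,Gasterosteus),Turdus,Ailuropoda),Prionailurus)),((Salmo,Tsuga),((Panthera,Staphylococcus,Lycaon),Hylobates)),((Peromyscus,((Taxidea,Bombus),(Listeria,((Picea,Gulo),Musca)))),Schizosaccharomyces))) (29 taxa).
The first is nested inside the second, so Triturus shares a more recent common ancestor with Brassica.

Brassica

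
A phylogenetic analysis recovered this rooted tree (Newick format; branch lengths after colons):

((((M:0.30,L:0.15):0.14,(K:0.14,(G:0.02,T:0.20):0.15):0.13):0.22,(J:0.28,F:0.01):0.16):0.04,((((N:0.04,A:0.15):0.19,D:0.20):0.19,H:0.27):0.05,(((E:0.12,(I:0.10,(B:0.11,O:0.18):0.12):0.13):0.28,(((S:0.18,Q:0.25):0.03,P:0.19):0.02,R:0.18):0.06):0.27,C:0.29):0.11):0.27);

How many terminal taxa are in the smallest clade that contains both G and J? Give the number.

The MRCA of G and J is the node subtending (((M,L),(K,(G,T))),(J,F)).
That clade contains 7 terminal taxa: F, G, J, K, L, M, T.

7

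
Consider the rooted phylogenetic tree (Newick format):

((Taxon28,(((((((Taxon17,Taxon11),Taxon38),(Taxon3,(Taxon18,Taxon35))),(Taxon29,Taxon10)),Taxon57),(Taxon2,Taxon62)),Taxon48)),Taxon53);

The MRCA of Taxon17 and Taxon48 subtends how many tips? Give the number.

The MRCA of Taxon17 and Taxon48 is the node subtending (((((((Taxon17,Taxon11),Taxon38),(Taxon3,(Taxon18,Taxon35))),(Taxon29,Taxon10)),Taxon57),(Taxon2,Taxon62)),Taxon48).
That clade contains 12 terminal taxa: Taxon10, Taxon11, Taxon17, Taxon18, Taxon2, Taxon29, Taxon3, Taxon35, Taxon38, Taxon48, Taxon57, Taxon62.

12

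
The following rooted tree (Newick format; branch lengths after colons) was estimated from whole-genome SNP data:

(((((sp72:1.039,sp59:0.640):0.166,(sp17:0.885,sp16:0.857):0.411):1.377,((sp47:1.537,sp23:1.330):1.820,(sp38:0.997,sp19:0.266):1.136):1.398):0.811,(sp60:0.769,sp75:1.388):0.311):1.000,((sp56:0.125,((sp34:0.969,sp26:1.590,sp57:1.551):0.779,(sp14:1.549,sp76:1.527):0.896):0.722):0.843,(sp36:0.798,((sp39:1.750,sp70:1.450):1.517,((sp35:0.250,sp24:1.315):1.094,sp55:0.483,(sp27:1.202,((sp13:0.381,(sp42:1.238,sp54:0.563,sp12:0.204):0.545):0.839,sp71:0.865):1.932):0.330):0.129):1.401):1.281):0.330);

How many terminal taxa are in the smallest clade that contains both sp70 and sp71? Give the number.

The MRCA of sp70 and sp71 is the node subtending ((sp39,sp70),((sp35,sp24),sp55,(sp27,((sp13,(sp42,sp54,sp12)),sp71)))).
That clade contains 11 terminal taxa: sp12, sp13, sp24, sp27, sp35, sp39, sp42, sp54, sp55, sp70, sp71.

11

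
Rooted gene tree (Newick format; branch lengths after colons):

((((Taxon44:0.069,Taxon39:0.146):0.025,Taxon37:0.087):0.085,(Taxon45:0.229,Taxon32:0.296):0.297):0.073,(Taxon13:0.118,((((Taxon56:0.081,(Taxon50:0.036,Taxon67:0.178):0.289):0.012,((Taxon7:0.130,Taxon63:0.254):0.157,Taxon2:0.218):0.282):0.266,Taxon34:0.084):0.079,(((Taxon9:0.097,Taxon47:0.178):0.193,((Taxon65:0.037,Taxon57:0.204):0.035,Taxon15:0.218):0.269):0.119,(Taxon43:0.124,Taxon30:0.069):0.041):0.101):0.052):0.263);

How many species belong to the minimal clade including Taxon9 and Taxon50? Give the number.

The MRCA of Taxon9 and Taxon50 is the node subtending ((((Taxon56,(Taxon50,Taxon67)),((Taxon7,Taxon63),Taxon2)),Taxon34),(((Taxon9,Taxon47),((Taxon65,Taxon57),Taxon15)),(Taxon43,Taxon30))).
That clade contains 14 terminal taxa: Taxon15, Taxon2, Taxon30, Taxon34, Taxon43, Taxon47, Taxon50, Taxon56, Taxon57, Taxon63, Taxon65, Taxon67, Taxon7, Taxon9.

14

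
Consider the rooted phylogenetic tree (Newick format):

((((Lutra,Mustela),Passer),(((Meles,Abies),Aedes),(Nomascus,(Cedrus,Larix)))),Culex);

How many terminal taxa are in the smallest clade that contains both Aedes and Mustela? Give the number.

9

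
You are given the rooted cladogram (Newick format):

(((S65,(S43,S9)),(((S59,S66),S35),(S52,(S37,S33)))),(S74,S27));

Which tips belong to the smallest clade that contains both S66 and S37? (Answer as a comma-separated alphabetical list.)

S33, S35, S37, S52, S59, S66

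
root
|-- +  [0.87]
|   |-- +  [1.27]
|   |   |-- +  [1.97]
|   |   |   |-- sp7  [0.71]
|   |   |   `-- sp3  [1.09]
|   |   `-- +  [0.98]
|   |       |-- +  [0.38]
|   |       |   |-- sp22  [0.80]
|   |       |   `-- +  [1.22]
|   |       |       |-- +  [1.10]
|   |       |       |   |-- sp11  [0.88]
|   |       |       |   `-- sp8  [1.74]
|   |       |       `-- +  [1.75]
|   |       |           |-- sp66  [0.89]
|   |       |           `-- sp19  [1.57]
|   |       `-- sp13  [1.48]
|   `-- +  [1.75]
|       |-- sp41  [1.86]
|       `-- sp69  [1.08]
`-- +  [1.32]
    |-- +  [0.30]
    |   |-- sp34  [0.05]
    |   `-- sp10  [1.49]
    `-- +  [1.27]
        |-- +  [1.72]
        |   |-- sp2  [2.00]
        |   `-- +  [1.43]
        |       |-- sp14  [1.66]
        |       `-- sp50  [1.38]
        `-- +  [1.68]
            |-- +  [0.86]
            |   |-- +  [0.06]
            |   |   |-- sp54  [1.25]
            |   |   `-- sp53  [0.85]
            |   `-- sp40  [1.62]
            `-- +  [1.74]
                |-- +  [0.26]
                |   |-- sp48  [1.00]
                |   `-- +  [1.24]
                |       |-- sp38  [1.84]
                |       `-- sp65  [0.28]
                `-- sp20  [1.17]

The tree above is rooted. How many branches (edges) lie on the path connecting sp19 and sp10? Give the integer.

10

The MRCA of sp19 and sp10 is the root of the tree.
From sp19 up to that node: 7 branches. From sp10 up to the same node: 3 branches. Total: 7 + 3 = 10.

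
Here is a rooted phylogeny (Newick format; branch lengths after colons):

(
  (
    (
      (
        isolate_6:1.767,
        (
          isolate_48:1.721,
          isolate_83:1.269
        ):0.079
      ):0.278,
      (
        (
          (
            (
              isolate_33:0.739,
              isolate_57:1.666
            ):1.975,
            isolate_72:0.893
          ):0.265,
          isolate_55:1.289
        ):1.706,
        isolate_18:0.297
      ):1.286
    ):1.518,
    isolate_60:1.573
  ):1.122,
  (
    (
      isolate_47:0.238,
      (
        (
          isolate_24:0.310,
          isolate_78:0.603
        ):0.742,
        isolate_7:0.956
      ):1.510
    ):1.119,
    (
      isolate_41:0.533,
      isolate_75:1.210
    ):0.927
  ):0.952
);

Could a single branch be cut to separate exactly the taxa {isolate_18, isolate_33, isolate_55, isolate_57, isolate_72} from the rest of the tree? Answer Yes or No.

The most recent common ancestor of these taxa subtends ((((isolate_33,isolate_57),isolate_72),isolate_55),isolate_18).
That clade has exactly 5 tips — every listed taxon and nothing else — so the group is monophyletic.

Yes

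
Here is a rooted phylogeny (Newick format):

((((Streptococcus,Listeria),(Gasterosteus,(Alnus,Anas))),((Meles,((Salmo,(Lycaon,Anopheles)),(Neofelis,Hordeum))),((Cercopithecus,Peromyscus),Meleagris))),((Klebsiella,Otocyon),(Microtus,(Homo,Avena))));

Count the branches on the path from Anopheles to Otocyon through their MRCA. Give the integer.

The MRCA of Anopheles and Otocyon is the root of the tree.
From Anopheles up to that node: 7 branches. From Otocyon up to the same node: 3 branches. Total: 7 + 3 = 10.

10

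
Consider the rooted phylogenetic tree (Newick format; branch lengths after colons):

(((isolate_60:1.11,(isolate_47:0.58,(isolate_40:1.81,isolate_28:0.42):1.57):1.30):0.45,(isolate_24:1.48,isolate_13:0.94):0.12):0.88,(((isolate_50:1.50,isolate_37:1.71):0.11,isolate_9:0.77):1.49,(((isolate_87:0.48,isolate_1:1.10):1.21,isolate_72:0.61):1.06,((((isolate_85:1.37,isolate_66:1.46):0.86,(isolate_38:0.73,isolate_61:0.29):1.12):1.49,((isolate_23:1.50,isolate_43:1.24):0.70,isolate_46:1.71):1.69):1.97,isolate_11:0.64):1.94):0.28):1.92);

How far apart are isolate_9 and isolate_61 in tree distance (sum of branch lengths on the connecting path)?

9.35

The path runs isolate_9 → … → MRCA → … → isolate_61; the MRCA is the node subtending (((isolate_50,isolate_37),isolate_9),(((isolate_87,isolate_1),isolate_72),((((isolate_85,isolate_66),(isolate_38,isolate_61)),((isolate_23,isolate_43),isolate_46)),isolate_11))).
Branch lengths along that path: 0.77 + 1.49 + 0.28 + 1.94 + 1.97 + 1.49 + 1.12 + 0.29 = 9.35.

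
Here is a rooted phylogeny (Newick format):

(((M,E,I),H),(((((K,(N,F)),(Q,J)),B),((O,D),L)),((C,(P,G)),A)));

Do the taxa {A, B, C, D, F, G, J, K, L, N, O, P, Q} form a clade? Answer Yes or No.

The most recent common ancestor of these taxa subtends (((((K,(N,F)),(Q,J)),B),((O,D),L)),((C,(P,G)),A)).
That clade has exactly 13 tips — every listed taxon and nothing else — so the group is monophyletic.

Yes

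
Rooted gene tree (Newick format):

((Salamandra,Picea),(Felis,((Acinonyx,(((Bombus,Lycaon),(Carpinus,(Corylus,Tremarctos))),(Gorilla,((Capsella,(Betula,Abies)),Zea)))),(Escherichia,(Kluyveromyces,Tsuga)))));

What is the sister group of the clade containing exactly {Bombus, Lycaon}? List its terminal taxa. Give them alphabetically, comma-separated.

The clade containing exactly {Bombus, Lycaon} attaches to the tree at the node subtending ((Bombus,Lycaon),(Carpinus,(Corylus,Tremarctos))).
The other lineage descending from that same node — the sister group — is (Carpinus,(Corylus,Tremarctos)); its 3 tips in alphabetical order are the answer.

Carpinus, Corylus, Tremarctos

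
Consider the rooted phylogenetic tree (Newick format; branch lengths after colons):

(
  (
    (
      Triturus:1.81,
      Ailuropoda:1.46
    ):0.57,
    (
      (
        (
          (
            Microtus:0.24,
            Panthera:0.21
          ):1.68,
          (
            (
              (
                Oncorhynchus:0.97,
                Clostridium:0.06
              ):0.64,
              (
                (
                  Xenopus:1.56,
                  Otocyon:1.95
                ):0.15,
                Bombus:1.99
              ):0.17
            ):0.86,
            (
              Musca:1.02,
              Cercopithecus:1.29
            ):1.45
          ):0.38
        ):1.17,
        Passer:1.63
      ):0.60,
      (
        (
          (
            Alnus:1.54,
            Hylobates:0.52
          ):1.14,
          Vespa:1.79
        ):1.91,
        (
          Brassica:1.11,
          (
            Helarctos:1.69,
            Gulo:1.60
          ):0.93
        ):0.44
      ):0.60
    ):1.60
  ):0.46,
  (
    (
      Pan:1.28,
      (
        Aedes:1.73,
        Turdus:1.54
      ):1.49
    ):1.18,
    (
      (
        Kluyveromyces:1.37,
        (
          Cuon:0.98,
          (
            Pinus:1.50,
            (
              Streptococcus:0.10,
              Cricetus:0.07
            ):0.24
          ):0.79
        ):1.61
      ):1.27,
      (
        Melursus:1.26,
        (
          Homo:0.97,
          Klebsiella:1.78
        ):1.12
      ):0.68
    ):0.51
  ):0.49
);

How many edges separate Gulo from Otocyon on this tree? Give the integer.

The MRCA of Gulo and Otocyon is the node subtending ((((Microtus,Panthera),(((Oncorhynchus,Clostridium),((Xenopus,Otocyon),Bombus)),(Musca,Cercopithecus))),Passer),(((Alnus,Hylobates),Vespa),(Brassica,(Helarctos,Gulo)))).
From Gulo up to that node: 4 branches. From Otocyon up to the same node: 7 branches. Total: 4 + 7 = 11.

11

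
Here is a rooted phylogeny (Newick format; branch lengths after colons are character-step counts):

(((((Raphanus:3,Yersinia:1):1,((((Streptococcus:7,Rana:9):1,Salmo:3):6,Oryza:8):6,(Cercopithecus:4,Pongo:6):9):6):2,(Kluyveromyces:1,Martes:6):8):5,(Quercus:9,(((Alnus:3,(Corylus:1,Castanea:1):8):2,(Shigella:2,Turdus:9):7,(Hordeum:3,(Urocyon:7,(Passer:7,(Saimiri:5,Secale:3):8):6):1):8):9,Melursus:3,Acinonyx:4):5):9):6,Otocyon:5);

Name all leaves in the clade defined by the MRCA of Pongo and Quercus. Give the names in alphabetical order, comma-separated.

Acinonyx, Alnus, Castanea, Cercopithecus, Corylus, Hordeum, Kluyveromyces, Martes, Melursus, Oryza, Passer, Pongo, Quercus, Rana, Raphanus, Saimiri, Salmo, Secale, Shigella, Streptococcus, Turdus, Urocyon, Yersinia

Tracing Pongo: it sits inside (Cercopithecus,Pongo).
Tracing Quercus: it sits inside (Quercus,(((Alnus,(Corylus,Castanea)),(Shigella,Turdus),(Hordeum,(Urocyon,(Passer,(Saimiri,Secale))))),Melursus,Acinonyx)).
The smallest clade enclosing both is ((((Raphanus,Yersinia),((((Streptococcus,Rana),Salmo),Oryza),(Cercopithecus,Pongo))),(Kluyveromyces,Martes)),(Quercus,(((Alnus,(Corylus,Castanea)),(Shigella,Turdus),(Hordeum,(Urocyon,(Passer,(Saimiri,Secale))))),Melursus,Acinonyx))); the answer is its 23 terminal taxa in alphabetical order.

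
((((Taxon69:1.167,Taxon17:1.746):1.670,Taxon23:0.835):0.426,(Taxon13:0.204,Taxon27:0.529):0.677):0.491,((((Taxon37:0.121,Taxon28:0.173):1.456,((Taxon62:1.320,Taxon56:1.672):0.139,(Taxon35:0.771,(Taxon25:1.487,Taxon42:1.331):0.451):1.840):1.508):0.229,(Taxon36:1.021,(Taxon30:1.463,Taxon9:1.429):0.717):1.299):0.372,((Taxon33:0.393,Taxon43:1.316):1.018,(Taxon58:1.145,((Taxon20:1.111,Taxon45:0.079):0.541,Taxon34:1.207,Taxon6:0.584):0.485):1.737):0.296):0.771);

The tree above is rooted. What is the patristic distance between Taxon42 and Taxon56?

The path runs Taxon42 → … → MRCA → … → Taxon56; the MRCA is the node subtending ((Taxon62,Taxon56),(Taxon35,(Taxon25,Taxon42))).
Branch lengths along that path: 1.331 + 0.451 + 1.840 + 0.139 + 1.672 = 5.433.

5.433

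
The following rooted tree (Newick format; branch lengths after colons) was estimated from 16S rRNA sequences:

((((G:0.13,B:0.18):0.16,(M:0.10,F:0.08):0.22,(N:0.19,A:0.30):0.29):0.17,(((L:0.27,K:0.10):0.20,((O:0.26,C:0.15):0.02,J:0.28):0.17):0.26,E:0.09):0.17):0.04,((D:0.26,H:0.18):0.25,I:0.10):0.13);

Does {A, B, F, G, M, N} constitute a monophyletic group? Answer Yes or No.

Yes

The most recent common ancestor of these taxa subtends ((G,B),(M,F),(N,A)).
That clade has exactly 6 tips — every listed taxon and nothing else — so the group is monophyletic.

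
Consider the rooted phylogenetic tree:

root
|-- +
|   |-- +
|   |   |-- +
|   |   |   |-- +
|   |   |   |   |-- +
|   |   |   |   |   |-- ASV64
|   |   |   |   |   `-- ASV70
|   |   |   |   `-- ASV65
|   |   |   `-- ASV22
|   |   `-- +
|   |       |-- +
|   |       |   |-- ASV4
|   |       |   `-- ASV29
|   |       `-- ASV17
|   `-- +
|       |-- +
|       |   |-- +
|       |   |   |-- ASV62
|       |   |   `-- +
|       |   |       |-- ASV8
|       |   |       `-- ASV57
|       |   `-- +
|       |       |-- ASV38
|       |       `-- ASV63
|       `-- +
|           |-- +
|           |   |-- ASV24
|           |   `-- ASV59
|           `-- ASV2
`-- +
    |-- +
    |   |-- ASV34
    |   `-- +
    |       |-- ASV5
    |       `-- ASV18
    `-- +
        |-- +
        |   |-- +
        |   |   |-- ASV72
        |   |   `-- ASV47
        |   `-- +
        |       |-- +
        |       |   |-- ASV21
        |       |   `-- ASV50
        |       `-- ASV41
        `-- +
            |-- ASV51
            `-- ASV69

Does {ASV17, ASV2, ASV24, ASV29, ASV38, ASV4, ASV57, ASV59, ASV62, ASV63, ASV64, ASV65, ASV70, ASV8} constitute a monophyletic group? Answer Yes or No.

The MRCA of the listed taxa subtends (((((ASV64,ASV70),ASV65),ASV22),((ASV4,ASV29),ASV17)),(((ASV62,(ASV8,ASV57)),(ASV38,ASV63)),((ASV24,ASV59),ASV2))).
That clade also contains ASV22, which is not in the proposed group, so the group is not monophyletic.

No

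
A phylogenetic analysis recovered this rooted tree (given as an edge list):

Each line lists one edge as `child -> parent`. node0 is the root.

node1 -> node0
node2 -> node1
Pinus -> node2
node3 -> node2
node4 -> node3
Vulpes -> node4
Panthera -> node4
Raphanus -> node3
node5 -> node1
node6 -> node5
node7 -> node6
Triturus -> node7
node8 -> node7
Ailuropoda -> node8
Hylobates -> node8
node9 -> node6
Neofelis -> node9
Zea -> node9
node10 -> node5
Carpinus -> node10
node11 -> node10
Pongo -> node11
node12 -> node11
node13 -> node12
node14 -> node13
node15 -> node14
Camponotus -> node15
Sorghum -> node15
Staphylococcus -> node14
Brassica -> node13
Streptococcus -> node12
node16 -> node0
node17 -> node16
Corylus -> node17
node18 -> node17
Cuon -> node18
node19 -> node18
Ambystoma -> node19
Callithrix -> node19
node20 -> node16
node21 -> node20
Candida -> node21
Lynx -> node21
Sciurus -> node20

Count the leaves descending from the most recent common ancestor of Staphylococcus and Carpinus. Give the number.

7

The MRCA of Staphylococcus and Carpinus is the node subtending (Carpinus,(Pongo,((((Camponotus,Sorghum),Staphylococcus),Brassica),Streptococcus))).
That clade contains 7 terminal taxa: Brassica, Camponotus, Carpinus, Pongo, Sorghum, Staphylococcus, Streptococcus.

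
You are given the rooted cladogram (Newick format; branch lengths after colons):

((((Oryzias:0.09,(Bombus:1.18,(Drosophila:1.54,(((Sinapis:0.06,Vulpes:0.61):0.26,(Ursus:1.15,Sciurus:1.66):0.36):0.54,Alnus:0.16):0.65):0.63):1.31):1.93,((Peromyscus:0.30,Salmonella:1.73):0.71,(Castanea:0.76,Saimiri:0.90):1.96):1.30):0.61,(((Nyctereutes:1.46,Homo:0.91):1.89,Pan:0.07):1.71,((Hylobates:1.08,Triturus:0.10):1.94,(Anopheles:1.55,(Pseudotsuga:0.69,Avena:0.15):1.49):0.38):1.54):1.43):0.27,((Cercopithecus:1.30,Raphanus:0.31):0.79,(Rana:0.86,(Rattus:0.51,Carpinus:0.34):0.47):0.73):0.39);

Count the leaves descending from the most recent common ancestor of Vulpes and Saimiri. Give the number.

The MRCA of Vulpes and Saimiri is the node subtending ((Oryzias,(Bombus,(Drosophila,(((Sinapis,Vulpes),(Ursus,Sciurus)),Alnus)))),((Peromyscus,Salmonella),(Castanea,Saimiri))).
That clade contains 12 terminal taxa: Alnus, Bombus, Castanea, Drosophila, Oryzias, Peromyscus, Saimiri, Salmonella, Sciurus, Sinapis, Ursus, Vulpes.

12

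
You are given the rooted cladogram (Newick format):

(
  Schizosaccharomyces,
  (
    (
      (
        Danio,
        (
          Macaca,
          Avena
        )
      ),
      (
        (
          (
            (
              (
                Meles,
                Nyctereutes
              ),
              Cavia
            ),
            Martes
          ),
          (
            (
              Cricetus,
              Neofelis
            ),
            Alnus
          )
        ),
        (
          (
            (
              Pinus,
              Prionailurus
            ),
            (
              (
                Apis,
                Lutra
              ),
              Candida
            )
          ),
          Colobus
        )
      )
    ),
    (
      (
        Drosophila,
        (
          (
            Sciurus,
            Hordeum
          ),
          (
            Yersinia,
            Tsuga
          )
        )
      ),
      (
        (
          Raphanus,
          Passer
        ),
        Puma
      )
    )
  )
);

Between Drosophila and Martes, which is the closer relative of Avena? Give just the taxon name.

The MRCA of Avena and Martes subtends ((Danio,(Macaca,Avena)),(((((Meles,Nyctereutes),Cavia),Martes),((Cricetus,Neofelis),Alnus)),(((Pinus,Prionailurus),((Apis,Lutra),Candida)),Colobus))) (16 taxa).
The MRCA of Avena and Drosophila subtends (((Danio,(Macaca,Avena)),(((((Meles,Nyctereutes),Cavia),Martes),((Cricetus,Neofelis),Alnus)),(((Pinus,Prionailurus),((Apis,Lutra),Candida)),Colobus))),((Drosophila,((Sciurus,Hordeum),(Yersinia,Tsuga))),((Raphanus,Passer),Puma))) (24 taxa).
The first is nested inside the second, so Avena shares a more recent common ancestor with Martes.

Martes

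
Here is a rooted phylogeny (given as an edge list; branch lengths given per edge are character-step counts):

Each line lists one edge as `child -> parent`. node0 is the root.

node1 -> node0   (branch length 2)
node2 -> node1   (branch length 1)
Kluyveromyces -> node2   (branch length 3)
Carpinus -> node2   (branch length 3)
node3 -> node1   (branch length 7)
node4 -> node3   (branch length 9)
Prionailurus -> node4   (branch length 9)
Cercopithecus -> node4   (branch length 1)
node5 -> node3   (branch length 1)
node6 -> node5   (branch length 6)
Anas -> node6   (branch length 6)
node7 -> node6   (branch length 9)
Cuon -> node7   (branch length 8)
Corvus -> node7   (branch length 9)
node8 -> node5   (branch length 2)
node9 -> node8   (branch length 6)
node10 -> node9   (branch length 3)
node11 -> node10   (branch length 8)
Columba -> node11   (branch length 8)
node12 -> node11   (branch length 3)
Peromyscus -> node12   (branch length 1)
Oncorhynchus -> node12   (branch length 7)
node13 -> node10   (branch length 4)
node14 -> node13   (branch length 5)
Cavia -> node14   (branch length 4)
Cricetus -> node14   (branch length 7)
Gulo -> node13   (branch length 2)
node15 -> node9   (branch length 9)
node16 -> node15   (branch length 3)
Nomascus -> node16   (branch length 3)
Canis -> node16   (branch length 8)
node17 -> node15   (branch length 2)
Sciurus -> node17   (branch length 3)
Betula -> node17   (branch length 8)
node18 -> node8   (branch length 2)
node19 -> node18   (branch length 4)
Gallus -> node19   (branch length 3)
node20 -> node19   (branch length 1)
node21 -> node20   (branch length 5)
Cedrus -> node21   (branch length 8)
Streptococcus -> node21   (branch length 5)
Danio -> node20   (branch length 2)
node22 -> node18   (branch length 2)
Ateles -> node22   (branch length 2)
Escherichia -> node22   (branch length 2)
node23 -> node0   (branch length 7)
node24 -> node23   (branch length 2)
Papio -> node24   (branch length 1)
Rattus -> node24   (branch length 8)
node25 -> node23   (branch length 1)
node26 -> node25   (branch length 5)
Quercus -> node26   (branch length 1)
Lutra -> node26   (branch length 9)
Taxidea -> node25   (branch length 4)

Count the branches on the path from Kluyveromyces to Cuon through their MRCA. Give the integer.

The MRCA of Kluyveromyces and Cuon is the node subtending ((Kluyveromyces,Carpinus),((Prionailurus,Cercopithecus),((Anas,(Cuon,Corvus)),((((Columba,(Peromyscus,Oncorhynchus)),((Cavia,Cricetus),Gulo)),((Nomascus,Canis),(Sciurus,Betula))),((Gallus,((Cedrus,Streptococcus),Danio)),(Ateles,Escherichia)))))).
From Kluyveromyces up to that node: 2 branches. From Cuon up to the same node: 5 branches. Total: 2 + 5 = 7.

7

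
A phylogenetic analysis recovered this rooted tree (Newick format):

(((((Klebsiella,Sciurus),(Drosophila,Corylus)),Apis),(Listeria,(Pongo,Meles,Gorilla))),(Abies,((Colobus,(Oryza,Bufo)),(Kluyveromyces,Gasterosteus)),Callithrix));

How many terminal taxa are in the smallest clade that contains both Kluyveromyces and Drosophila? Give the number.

16

The MRCA of Kluyveromyces and Drosophila is the root, so the clade is the entire tree.
That clade contains 16 terminal taxa: Abies, Apis, Bufo, Callithrix, Colobus, Corylus, Drosophila, Gasterosteus, Gorilla, Klebsiella, Kluyveromyces, Listeria, Meles, Oryza, Pongo, Sciurus.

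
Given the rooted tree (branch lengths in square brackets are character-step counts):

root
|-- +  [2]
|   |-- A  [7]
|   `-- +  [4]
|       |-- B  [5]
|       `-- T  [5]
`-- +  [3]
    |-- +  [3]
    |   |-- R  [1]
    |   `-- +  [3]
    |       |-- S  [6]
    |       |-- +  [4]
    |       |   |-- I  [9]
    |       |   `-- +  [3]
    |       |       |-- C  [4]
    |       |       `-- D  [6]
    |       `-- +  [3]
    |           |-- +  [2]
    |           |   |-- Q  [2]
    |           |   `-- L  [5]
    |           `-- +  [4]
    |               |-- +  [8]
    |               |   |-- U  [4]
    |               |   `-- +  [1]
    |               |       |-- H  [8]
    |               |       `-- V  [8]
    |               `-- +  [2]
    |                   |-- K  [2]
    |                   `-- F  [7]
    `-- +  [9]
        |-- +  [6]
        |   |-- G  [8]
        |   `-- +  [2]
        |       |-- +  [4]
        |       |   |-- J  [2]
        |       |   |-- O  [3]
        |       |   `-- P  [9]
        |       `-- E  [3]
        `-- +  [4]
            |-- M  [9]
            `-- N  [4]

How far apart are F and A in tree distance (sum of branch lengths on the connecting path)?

The path runs F → … → MRCA → … → A; the MRCA is the root of the tree.
Branch lengths along that path: 7 + 2 + 4 + 3 + 3 + 3 + 3 + 2 + 7 = 34.

34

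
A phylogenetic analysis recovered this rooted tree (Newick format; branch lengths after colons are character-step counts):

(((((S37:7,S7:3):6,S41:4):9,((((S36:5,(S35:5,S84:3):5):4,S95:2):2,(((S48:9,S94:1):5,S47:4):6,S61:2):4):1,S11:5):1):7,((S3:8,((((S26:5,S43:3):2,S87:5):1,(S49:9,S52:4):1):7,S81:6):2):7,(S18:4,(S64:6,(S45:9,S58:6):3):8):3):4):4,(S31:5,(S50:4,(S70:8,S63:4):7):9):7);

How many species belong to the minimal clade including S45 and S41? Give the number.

23

The MRCA of S45 and S41 is the node subtending ((((S37,S7),S41),((((S36,(S35,S84)),S95),(((S48,S94),S47),S61)),S11)),((S3,((((S26,S43),S87),(S49,S52)),S81)),(S18,(S64,(S45,S58))))).
That clade contains 23 terminal taxa: S11, S18, S26, S3, S35, S36, S37, S41, S43, S45, S47, S48, S49, S52, S58, S61, S64, S7, S81, S84, S87, S94, S95.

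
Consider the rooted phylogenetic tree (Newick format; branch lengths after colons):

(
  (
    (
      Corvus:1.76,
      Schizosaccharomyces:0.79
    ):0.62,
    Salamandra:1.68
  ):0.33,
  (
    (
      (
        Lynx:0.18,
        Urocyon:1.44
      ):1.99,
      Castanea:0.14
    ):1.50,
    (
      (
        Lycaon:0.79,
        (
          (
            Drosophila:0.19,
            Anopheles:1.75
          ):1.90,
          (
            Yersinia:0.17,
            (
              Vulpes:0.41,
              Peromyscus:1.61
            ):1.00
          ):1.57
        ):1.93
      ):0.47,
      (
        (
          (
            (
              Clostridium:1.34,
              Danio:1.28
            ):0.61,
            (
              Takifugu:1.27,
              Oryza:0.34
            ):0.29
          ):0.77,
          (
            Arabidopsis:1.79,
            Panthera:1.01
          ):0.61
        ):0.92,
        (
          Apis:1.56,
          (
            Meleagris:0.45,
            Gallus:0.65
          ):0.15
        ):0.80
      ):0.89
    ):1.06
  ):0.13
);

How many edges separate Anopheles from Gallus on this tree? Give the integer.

8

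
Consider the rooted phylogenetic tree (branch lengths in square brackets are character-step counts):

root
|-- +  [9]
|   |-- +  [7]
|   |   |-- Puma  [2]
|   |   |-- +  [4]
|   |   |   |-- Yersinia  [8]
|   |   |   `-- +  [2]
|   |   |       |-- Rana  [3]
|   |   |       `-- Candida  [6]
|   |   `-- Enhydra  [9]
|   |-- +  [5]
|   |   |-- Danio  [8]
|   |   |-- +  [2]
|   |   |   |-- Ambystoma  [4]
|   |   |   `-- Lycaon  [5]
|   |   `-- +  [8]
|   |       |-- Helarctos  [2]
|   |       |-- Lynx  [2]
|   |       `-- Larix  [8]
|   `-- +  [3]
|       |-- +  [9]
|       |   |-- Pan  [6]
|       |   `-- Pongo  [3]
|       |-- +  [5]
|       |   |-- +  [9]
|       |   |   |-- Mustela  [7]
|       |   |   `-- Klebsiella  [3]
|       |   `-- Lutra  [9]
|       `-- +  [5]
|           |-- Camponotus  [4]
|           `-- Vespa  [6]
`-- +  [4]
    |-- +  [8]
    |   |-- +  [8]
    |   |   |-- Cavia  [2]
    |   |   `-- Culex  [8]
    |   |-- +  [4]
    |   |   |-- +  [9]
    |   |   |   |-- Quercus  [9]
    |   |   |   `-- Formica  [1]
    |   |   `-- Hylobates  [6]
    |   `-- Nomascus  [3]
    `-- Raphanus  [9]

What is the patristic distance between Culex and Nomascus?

The path runs Culex → … → MRCA → … → Nomascus; the MRCA is the node subtending ((Cavia,Culex),((Quercus,Formica),Hylobates),Nomascus).
Branch lengths along that path: 8 + 8 + 3 = 19.

19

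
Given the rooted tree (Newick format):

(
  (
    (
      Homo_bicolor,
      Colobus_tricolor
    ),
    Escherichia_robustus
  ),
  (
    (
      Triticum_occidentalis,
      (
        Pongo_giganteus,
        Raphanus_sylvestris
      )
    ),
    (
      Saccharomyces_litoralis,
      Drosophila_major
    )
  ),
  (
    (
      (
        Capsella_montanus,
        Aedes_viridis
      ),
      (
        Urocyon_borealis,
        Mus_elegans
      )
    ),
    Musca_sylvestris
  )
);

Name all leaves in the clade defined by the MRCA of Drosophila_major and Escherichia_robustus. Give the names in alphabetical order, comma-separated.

Aedes_viridis, Capsella_montanus, Colobus_tricolor, Drosophila_major, Escherichia_robustus, Homo_bicolor, Mus_elegans, Musca_sylvestris, Pongo_giganteus, Raphanus_sylvestris, Saccharomyces_litoralis, Triticum_occidentalis, Urocyon_borealis

Tracing Drosophila_major: it sits inside (Saccharomyces_litoralis,Drosophila_major).
Tracing Escherichia_robustus: it sits inside ((Homo_bicolor,Colobus_tricolor),Escherichia_robustus).
The smallest clade enclosing both is the whole tree (their MRCA is the root), so the answer is all 13 tips in alphabetical order.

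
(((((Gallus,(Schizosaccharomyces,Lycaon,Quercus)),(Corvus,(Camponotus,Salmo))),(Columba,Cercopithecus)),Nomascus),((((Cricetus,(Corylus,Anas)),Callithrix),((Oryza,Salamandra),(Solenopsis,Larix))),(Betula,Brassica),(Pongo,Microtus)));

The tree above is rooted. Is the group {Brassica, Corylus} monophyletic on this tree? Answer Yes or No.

The MRCA of the listed taxa subtends ((((Cricetus,(Corylus,Anas)),Callithrix),((Oryza,Salamandra),(Solenopsis,Larix))),(Betula,Brassica),(Pongo,Microtus)).
That clade also contains Anas, Betula, Callithrix, Cricetus, Larix, Microtus, Oryza, Pongo, Salamandra, Solenopsis, which are not in the proposed group, so the group is not monophyletic.

No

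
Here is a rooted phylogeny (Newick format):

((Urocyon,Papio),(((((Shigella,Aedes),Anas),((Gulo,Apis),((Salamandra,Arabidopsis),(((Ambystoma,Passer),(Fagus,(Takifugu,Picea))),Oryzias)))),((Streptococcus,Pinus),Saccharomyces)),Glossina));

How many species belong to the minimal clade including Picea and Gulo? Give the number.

The MRCA of Picea and Gulo is the node subtending ((Gulo,Apis),((Salamandra,Arabidopsis),(((Ambystoma,Passer),(Fagus,(Takifugu,Picea))),Oryzias))).
That clade contains 10 terminal taxa: Ambystoma, Apis, Arabidopsis, Fagus, Gulo, Oryzias, Passer, Picea, Salamandra, Takifugu.

10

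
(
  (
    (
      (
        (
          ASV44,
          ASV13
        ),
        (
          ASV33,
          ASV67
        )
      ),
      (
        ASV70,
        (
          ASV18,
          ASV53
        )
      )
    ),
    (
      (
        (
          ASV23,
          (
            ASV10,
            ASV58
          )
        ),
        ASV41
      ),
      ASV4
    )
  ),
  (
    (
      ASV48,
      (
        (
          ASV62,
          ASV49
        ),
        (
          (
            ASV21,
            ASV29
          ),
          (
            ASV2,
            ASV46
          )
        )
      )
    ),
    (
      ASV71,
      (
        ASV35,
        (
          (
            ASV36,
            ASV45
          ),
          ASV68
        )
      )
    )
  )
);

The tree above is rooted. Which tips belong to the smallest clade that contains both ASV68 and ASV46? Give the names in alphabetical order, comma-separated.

Tracing ASV68: it sits inside ((ASV36,ASV45),ASV68).
Tracing ASV46: it sits inside (ASV2,ASV46).
The smallest clade enclosing both is ((ASV48,((ASV62,ASV49),((ASV21,ASV29),(ASV2,ASV46)))),(ASV71,(ASV35,((ASV36,ASV45),ASV68)))); the answer is its 12 terminal taxa in alphabetical order.

ASV2, ASV21, ASV29, ASV35, ASV36, ASV45, ASV46, ASV48, ASV49, ASV62, ASV68, ASV71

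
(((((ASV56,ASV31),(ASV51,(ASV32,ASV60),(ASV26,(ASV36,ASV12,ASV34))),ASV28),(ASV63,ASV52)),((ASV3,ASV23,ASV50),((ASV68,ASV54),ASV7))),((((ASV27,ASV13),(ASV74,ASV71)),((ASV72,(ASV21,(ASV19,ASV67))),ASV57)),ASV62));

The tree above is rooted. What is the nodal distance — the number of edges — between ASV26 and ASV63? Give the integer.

The MRCA of ASV26 and ASV63 is the node subtending (((ASV56,ASV31),(ASV51,(ASV32,ASV60),(ASV26,(ASV36,ASV12,ASV34))),ASV28),(ASV63,ASV52)).
From ASV26 up to that node: 4 branches. From ASV63 up to the same node: 2 branches. Total: 4 + 2 = 6.

6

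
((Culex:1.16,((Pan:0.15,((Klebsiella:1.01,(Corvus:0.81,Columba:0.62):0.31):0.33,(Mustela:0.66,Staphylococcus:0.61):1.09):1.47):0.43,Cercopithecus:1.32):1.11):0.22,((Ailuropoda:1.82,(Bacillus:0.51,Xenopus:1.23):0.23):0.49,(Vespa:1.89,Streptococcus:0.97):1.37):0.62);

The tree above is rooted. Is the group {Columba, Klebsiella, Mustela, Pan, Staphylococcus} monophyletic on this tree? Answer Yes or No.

No

The MRCA of the listed taxa subtends (Pan,((Klebsiella,(Corvus,Columba)),(Mustela,Staphylococcus))).
That clade also contains Corvus, which is not in the proposed group, so the group is not monophyletic.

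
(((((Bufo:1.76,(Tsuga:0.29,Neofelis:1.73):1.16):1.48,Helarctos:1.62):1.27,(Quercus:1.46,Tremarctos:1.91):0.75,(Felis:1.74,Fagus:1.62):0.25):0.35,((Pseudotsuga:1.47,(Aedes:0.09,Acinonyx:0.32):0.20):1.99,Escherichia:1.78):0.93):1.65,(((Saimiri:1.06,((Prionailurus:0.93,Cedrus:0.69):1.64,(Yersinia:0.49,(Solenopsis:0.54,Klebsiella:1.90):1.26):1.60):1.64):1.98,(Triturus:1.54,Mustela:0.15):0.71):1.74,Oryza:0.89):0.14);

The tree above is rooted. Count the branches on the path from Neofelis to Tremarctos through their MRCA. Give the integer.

6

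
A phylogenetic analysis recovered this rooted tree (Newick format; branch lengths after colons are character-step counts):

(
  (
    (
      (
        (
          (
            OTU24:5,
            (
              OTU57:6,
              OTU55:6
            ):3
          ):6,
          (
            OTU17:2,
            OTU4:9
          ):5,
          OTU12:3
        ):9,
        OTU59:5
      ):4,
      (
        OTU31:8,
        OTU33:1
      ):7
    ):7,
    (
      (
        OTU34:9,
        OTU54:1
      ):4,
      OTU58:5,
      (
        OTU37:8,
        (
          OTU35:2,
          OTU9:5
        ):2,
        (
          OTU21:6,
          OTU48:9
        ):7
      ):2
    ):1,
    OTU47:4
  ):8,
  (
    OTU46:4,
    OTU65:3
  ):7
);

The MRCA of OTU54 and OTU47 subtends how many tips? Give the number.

The MRCA of OTU54 and OTU47 is the node subtending (((((OTU24,(OTU57,OTU55)),(OTU17,OTU4),OTU12),OTU59),(OTU31,OTU33)),((OTU34,OTU54),OTU58,(OTU37,(OTU35,OTU9),(OTU21,OTU48))),OTU47).
That clade contains 18 terminal taxa: OTU12, OTU17, OTU21, OTU24, OTU31, OTU33, OTU34, OTU35, OTU37, OTU4, OTU47, OTU48, OTU54, OTU55, OTU57, OTU58, OTU59, OTU9.

18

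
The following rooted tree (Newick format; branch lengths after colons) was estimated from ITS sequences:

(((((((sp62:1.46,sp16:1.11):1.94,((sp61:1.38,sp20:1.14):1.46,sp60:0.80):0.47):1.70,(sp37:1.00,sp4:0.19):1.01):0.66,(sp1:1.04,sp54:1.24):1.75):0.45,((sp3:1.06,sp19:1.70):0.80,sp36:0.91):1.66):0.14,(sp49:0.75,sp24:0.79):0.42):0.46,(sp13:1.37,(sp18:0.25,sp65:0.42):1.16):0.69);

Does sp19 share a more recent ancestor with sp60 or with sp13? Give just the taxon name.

sp60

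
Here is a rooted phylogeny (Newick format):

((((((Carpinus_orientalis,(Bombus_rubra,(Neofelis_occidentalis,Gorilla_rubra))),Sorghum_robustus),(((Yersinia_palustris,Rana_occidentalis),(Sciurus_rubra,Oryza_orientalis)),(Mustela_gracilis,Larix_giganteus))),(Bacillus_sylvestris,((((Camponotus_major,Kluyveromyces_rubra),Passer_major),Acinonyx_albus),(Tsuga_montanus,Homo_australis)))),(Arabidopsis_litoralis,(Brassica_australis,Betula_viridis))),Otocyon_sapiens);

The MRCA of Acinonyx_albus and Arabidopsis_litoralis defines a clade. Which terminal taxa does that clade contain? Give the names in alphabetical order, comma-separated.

Acinonyx_albus, Arabidopsis_litoralis, Bacillus_sylvestris, Betula_viridis, Bombus_rubra, Brassica_australis, Camponotus_major, Carpinus_orientalis, Gorilla_rubra, Homo_australis, Kluyveromyces_rubra, Larix_giganteus, Mustela_gracilis, Neofelis_occidentalis, Oryza_orientalis, Passer_major, Rana_occidentalis, Sciurus_rubra, Sorghum_robustus, Tsuga_montanus, Yersinia_palustris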